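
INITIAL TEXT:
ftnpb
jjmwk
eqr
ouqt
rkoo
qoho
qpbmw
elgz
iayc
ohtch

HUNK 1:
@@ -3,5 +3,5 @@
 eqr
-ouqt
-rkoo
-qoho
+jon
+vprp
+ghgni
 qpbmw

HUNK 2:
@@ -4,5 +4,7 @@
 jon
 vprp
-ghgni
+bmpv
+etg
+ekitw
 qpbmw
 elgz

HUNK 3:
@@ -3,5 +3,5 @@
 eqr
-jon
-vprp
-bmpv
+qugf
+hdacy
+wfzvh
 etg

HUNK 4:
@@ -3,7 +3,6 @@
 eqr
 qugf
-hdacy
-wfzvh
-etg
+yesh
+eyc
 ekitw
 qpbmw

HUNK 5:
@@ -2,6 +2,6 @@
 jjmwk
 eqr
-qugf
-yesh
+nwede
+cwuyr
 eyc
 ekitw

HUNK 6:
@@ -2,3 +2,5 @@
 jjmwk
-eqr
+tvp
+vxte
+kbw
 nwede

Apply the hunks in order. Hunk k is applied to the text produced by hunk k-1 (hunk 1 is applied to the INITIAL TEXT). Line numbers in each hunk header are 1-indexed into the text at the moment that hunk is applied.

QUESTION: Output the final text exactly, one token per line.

Hunk 1: at line 3 remove [ouqt,rkoo,qoho] add [jon,vprp,ghgni] -> 10 lines: ftnpb jjmwk eqr jon vprp ghgni qpbmw elgz iayc ohtch
Hunk 2: at line 4 remove [ghgni] add [bmpv,etg,ekitw] -> 12 lines: ftnpb jjmwk eqr jon vprp bmpv etg ekitw qpbmw elgz iayc ohtch
Hunk 3: at line 3 remove [jon,vprp,bmpv] add [qugf,hdacy,wfzvh] -> 12 lines: ftnpb jjmwk eqr qugf hdacy wfzvh etg ekitw qpbmw elgz iayc ohtch
Hunk 4: at line 3 remove [hdacy,wfzvh,etg] add [yesh,eyc] -> 11 lines: ftnpb jjmwk eqr qugf yesh eyc ekitw qpbmw elgz iayc ohtch
Hunk 5: at line 2 remove [qugf,yesh] add [nwede,cwuyr] -> 11 lines: ftnpb jjmwk eqr nwede cwuyr eyc ekitw qpbmw elgz iayc ohtch
Hunk 6: at line 2 remove [eqr] add [tvp,vxte,kbw] -> 13 lines: ftnpb jjmwk tvp vxte kbw nwede cwuyr eyc ekitw qpbmw elgz iayc ohtch

Answer: ftnpb
jjmwk
tvp
vxte
kbw
nwede
cwuyr
eyc
ekitw
qpbmw
elgz
iayc
ohtch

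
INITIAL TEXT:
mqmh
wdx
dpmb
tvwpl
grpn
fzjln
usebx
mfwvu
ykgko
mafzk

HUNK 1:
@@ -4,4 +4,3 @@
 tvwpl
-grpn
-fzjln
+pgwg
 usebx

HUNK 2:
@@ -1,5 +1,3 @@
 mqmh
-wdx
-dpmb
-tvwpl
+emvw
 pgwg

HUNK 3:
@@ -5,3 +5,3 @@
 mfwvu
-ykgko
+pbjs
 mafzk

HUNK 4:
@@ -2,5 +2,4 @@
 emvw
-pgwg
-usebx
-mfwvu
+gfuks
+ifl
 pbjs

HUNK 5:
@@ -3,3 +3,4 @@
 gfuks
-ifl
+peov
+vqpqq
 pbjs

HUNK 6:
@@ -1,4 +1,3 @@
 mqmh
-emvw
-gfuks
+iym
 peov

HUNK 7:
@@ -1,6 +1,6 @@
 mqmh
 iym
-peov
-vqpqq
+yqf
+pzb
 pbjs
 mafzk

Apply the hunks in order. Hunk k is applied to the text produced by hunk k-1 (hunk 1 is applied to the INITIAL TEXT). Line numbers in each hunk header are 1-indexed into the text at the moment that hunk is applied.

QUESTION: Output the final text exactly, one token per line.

Hunk 1: at line 4 remove [grpn,fzjln] add [pgwg] -> 9 lines: mqmh wdx dpmb tvwpl pgwg usebx mfwvu ykgko mafzk
Hunk 2: at line 1 remove [wdx,dpmb,tvwpl] add [emvw] -> 7 lines: mqmh emvw pgwg usebx mfwvu ykgko mafzk
Hunk 3: at line 5 remove [ykgko] add [pbjs] -> 7 lines: mqmh emvw pgwg usebx mfwvu pbjs mafzk
Hunk 4: at line 2 remove [pgwg,usebx,mfwvu] add [gfuks,ifl] -> 6 lines: mqmh emvw gfuks ifl pbjs mafzk
Hunk 5: at line 3 remove [ifl] add [peov,vqpqq] -> 7 lines: mqmh emvw gfuks peov vqpqq pbjs mafzk
Hunk 6: at line 1 remove [emvw,gfuks] add [iym] -> 6 lines: mqmh iym peov vqpqq pbjs mafzk
Hunk 7: at line 1 remove [peov,vqpqq] add [yqf,pzb] -> 6 lines: mqmh iym yqf pzb pbjs mafzk

Answer: mqmh
iym
yqf
pzb
pbjs
mafzk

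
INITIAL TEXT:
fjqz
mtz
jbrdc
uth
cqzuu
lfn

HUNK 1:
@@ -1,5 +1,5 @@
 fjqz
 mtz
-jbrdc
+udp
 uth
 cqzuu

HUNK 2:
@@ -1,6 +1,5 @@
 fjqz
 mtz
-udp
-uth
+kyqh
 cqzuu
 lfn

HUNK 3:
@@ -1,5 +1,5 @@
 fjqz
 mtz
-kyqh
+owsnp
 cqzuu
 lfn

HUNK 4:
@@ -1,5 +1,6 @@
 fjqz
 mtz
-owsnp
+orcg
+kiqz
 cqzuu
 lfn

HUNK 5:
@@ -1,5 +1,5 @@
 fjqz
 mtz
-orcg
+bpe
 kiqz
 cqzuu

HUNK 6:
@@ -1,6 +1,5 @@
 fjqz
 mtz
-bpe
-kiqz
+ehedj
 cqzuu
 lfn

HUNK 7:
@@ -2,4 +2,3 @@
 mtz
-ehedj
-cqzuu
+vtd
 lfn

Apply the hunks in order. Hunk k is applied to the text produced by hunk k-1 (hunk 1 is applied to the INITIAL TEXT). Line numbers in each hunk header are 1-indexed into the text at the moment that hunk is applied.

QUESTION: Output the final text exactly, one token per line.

Answer: fjqz
mtz
vtd
lfn

Derivation:
Hunk 1: at line 1 remove [jbrdc] add [udp] -> 6 lines: fjqz mtz udp uth cqzuu lfn
Hunk 2: at line 1 remove [udp,uth] add [kyqh] -> 5 lines: fjqz mtz kyqh cqzuu lfn
Hunk 3: at line 1 remove [kyqh] add [owsnp] -> 5 lines: fjqz mtz owsnp cqzuu lfn
Hunk 4: at line 1 remove [owsnp] add [orcg,kiqz] -> 6 lines: fjqz mtz orcg kiqz cqzuu lfn
Hunk 5: at line 1 remove [orcg] add [bpe] -> 6 lines: fjqz mtz bpe kiqz cqzuu lfn
Hunk 6: at line 1 remove [bpe,kiqz] add [ehedj] -> 5 lines: fjqz mtz ehedj cqzuu lfn
Hunk 7: at line 2 remove [ehedj,cqzuu] add [vtd] -> 4 lines: fjqz mtz vtd lfn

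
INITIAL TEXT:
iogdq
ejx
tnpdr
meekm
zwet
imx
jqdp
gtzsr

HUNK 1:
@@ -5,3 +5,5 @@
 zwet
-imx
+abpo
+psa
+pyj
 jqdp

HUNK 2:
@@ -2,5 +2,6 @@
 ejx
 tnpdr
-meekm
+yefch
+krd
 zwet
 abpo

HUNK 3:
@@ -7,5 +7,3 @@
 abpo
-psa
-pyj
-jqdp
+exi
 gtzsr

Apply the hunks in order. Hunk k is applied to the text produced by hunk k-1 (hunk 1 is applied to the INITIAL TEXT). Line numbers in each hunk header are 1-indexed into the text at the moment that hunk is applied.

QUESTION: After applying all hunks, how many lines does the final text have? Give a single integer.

Hunk 1: at line 5 remove [imx] add [abpo,psa,pyj] -> 10 lines: iogdq ejx tnpdr meekm zwet abpo psa pyj jqdp gtzsr
Hunk 2: at line 2 remove [meekm] add [yefch,krd] -> 11 lines: iogdq ejx tnpdr yefch krd zwet abpo psa pyj jqdp gtzsr
Hunk 3: at line 7 remove [psa,pyj,jqdp] add [exi] -> 9 lines: iogdq ejx tnpdr yefch krd zwet abpo exi gtzsr
Final line count: 9

Answer: 9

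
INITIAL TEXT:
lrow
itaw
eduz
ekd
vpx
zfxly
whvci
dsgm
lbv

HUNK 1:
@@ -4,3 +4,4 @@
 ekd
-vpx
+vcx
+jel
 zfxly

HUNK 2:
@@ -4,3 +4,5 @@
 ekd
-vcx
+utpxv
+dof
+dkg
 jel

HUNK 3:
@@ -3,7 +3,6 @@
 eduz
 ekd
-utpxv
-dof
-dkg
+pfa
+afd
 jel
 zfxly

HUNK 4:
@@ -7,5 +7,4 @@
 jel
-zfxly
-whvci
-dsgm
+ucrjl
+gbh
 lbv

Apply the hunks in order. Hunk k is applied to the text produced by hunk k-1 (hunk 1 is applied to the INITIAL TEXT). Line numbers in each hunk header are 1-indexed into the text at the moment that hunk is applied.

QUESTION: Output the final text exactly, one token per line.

Answer: lrow
itaw
eduz
ekd
pfa
afd
jel
ucrjl
gbh
lbv

Derivation:
Hunk 1: at line 4 remove [vpx] add [vcx,jel] -> 10 lines: lrow itaw eduz ekd vcx jel zfxly whvci dsgm lbv
Hunk 2: at line 4 remove [vcx] add [utpxv,dof,dkg] -> 12 lines: lrow itaw eduz ekd utpxv dof dkg jel zfxly whvci dsgm lbv
Hunk 3: at line 3 remove [utpxv,dof,dkg] add [pfa,afd] -> 11 lines: lrow itaw eduz ekd pfa afd jel zfxly whvci dsgm lbv
Hunk 4: at line 7 remove [zfxly,whvci,dsgm] add [ucrjl,gbh] -> 10 lines: lrow itaw eduz ekd pfa afd jel ucrjl gbh lbv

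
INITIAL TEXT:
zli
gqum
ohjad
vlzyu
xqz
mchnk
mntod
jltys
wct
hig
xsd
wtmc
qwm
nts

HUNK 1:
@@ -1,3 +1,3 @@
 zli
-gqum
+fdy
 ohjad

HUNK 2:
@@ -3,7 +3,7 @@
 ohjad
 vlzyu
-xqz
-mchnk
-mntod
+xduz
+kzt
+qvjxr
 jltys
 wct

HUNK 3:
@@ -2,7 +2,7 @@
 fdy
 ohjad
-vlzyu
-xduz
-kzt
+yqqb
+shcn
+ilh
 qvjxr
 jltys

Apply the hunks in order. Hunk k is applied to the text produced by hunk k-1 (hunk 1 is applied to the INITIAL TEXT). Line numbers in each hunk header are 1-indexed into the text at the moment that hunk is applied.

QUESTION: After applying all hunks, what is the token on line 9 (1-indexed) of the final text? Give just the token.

Hunk 1: at line 1 remove [gqum] add [fdy] -> 14 lines: zli fdy ohjad vlzyu xqz mchnk mntod jltys wct hig xsd wtmc qwm nts
Hunk 2: at line 3 remove [xqz,mchnk,mntod] add [xduz,kzt,qvjxr] -> 14 lines: zli fdy ohjad vlzyu xduz kzt qvjxr jltys wct hig xsd wtmc qwm nts
Hunk 3: at line 2 remove [vlzyu,xduz,kzt] add [yqqb,shcn,ilh] -> 14 lines: zli fdy ohjad yqqb shcn ilh qvjxr jltys wct hig xsd wtmc qwm nts
Final line 9: wct

Answer: wct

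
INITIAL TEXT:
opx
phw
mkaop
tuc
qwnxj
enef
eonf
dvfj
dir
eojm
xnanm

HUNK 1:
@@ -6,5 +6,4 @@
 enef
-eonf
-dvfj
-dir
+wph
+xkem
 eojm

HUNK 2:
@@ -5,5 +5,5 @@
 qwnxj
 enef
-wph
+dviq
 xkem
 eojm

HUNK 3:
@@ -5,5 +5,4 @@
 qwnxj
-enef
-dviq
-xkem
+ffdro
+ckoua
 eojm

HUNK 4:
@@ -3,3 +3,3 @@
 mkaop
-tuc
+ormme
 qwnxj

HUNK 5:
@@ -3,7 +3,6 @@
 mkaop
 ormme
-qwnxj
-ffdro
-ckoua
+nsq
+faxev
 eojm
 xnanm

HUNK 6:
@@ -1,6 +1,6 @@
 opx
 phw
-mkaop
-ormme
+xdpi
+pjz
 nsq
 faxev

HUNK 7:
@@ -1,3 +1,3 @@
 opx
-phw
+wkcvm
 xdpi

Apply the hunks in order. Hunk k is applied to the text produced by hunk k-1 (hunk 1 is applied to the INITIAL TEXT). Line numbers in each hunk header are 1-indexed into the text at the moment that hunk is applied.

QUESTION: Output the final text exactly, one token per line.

Answer: opx
wkcvm
xdpi
pjz
nsq
faxev
eojm
xnanm

Derivation:
Hunk 1: at line 6 remove [eonf,dvfj,dir] add [wph,xkem] -> 10 lines: opx phw mkaop tuc qwnxj enef wph xkem eojm xnanm
Hunk 2: at line 5 remove [wph] add [dviq] -> 10 lines: opx phw mkaop tuc qwnxj enef dviq xkem eojm xnanm
Hunk 3: at line 5 remove [enef,dviq,xkem] add [ffdro,ckoua] -> 9 lines: opx phw mkaop tuc qwnxj ffdro ckoua eojm xnanm
Hunk 4: at line 3 remove [tuc] add [ormme] -> 9 lines: opx phw mkaop ormme qwnxj ffdro ckoua eojm xnanm
Hunk 5: at line 3 remove [qwnxj,ffdro,ckoua] add [nsq,faxev] -> 8 lines: opx phw mkaop ormme nsq faxev eojm xnanm
Hunk 6: at line 1 remove [mkaop,ormme] add [xdpi,pjz] -> 8 lines: opx phw xdpi pjz nsq faxev eojm xnanm
Hunk 7: at line 1 remove [phw] add [wkcvm] -> 8 lines: opx wkcvm xdpi pjz nsq faxev eojm xnanm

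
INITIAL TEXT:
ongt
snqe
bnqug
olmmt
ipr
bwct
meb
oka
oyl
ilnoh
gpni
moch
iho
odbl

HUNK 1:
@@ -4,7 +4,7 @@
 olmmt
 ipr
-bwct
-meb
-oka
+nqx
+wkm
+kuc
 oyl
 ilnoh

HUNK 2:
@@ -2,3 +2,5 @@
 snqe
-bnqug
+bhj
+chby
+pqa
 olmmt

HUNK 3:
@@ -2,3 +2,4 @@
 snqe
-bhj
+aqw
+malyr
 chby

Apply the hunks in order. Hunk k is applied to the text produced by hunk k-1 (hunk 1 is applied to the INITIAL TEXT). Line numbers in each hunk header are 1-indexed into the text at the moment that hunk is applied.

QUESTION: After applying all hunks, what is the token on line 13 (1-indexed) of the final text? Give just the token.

Hunk 1: at line 4 remove [bwct,meb,oka] add [nqx,wkm,kuc] -> 14 lines: ongt snqe bnqug olmmt ipr nqx wkm kuc oyl ilnoh gpni moch iho odbl
Hunk 2: at line 2 remove [bnqug] add [bhj,chby,pqa] -> 16 lines: ongt snqe bhj chby pqa olmmt ipr nqx wkm kuc oyl ilnoh gpni moch iho odbl
Hunk 3: at line 2 remove [bhj] add [aqw,malyr] -> 17 lines: ongt snqe aqw malyr chby pqa olmmt ipr nqx wkm kuc oyl ilnoh gpni moch iho odbl
Final line 13: ilnoh

Answer: ilnoh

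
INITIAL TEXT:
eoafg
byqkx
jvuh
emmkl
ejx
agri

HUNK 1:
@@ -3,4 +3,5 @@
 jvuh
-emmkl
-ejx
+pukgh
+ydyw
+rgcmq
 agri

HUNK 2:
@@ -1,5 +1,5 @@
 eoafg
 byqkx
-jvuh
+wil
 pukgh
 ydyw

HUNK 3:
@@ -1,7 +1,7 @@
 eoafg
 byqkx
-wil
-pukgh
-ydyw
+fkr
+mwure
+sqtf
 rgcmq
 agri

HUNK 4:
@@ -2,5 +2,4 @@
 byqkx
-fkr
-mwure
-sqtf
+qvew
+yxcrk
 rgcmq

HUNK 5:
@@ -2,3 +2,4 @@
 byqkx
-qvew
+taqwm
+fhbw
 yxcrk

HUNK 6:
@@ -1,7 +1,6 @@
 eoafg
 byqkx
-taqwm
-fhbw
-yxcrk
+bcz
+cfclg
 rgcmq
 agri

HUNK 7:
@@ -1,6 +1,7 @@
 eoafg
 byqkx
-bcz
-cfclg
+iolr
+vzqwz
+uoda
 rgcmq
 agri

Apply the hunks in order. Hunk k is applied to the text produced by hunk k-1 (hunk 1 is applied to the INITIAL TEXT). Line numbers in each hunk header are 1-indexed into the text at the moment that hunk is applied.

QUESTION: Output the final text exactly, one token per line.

Answer: eoafg
byqkx
iolr
vzqwz
uoda
rgcmq
agri

Derivation:
Hunk 1: at line 3 remove [emmkl,ejx] add [pukgh,ydyw,rgcmq] -> 7 lines: eoafg byqkx jvuh pukgh ydyw rgcmq agri
Hunk 2: at line 1 remove [jvuh] add [wil] -> 7 lines: eoafg byqkx wil pukgh ydyw rgcmq agri
Hunk 3: at line 1 remove [wil,pukgh,ydyw] add [fkr,mwure,sqtf] -> 7 lines: eoafg byqkx fkr mwure sqtf rgcmq agri
Hunk 4: at line 2 remove [fkr,mwure,sqtf] add [qvew,yxcrk] -> 6 lines: eoafg byqkx qvew yxcrk rgcmq agri
Hunk 5: at line 2 remove [qvew] add [taqwm,fhbw] -> 7 lines: eoafg byqkx taqwm fhbw yxcrk rgcmq agri
Hunk 6: at line 1 remove [taqwm,fhbw,yxcrk] add [bcz,cfclg] -> 6 lines: eoafg byqkx bcz cfclg rgcmq agri
Hunk 7: at line 1 remove [bcz,cfclg] add [iolr,vzqwz,uoda] -> 7 lines: eoafg byqkx iolr vzqwz uoda rgcmq agri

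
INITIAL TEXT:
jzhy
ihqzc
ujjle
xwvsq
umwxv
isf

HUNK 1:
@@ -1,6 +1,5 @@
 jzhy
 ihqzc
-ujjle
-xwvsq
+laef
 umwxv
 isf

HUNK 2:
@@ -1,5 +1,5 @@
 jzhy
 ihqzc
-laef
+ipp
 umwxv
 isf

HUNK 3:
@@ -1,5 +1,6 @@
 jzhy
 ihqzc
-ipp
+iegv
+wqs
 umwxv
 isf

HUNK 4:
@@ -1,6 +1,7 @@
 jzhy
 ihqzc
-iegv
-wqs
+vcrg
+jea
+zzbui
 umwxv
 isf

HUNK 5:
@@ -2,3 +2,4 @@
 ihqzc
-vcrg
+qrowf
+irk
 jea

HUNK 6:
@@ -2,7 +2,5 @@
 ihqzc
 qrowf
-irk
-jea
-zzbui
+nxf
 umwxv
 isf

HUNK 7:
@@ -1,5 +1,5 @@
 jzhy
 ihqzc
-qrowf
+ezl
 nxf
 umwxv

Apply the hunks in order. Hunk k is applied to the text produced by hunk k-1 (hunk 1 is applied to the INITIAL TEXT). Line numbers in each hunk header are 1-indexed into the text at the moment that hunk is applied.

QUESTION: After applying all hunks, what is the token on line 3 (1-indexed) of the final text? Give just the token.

Answer: ezl

Derivation:
Hunk 1: at line 1 remove [ujjle,xwvsq] add [laef] -> 5 lines: jzhy ihqzc laef umwxv isf
Hunk 2: at line 1 remove [laef] add [ipp] -> 5 lines: jzhy ihqzc ipp umwxv isf
Hunk 3: at line 1 remove [ipp] add [iegv,wqs] -> 6 lines: jzhy ihqzc iegv wqs umwxv isf
Hunk 4: at line 1 remove [iegv,wqs] add [vcrg,jea,zzbui] -> 7 lines: jzhy ihqzc vcrg jea zzbui umwxv isf
Hunk 5: at line 2 remove [vcrg] add [qrowf,irk] -> 8 lines: jzhy ihqzc qrowf irk jea zzbui umwxv isf
Hunk 6: at line 2 remove [irk,jea,zzbui] add [nxf] -> 6 lines: jzhy ihqzc qrowf nxf umwxv isf
Hunk 7: at line 1 remove [qrowf] add [ezl] -> 6 lines: jzhy ihqzc ezl nxf umwxv isf
Final line 3: ezl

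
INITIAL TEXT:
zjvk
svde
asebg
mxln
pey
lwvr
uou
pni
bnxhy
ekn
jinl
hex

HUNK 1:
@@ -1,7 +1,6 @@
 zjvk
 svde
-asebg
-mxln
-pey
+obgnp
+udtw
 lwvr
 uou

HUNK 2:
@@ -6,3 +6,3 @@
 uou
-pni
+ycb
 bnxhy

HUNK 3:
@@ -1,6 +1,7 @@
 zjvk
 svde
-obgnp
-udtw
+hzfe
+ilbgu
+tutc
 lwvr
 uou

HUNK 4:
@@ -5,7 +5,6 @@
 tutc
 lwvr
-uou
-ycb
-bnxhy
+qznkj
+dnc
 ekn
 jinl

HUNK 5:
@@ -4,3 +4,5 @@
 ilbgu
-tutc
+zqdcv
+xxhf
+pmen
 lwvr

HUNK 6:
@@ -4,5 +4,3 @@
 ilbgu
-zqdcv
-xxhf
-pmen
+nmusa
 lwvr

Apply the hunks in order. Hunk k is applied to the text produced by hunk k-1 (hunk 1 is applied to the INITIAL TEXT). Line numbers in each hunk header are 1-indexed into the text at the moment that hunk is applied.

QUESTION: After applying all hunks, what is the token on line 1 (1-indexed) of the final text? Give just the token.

Answer: zjvk

Derivation:
Hunk 1: at line 1 remove [asebg,mxln,pey] add [obgnp,udtw] -> 11 lines: zjvk svde obgnp udtw lwvr uou pni bnxhy ekn jinl hex
Hunk 2: at line 6 remove [pni] add [ycb] -> 11 lines: zjvk svde obgnp udtw lwvr uou ycb bnxhy ekn jinl hex
Hunk 3: at line 1 remove [obgnp,udtw] add [hzfe,ilbgu,tutc] -> 12 lines: zjvk svde hzfe ilbgu tutc lwvr uou ycb bnxhy ekn jinl hex
Hunk 4: at line 5 remove [uou,ycb,bnxhy] add [qznkj,dnc] -> 11 lines: zjvk svde hzfe ilbgu tutc lwvr qznkj dnc ekn jinl hex
Hunk 5: at line 4 remove [tutc] add [zqdcv,xxhf,pmen] -> 13 lines: zjvk svde hzfe ilbgu zqdcv xxhf pmen lwvr qznkj dnc ekn jinl hex
Hunk 6: at line 4 remove [zqdcv,xxhf,pmen] add [nmusa] -> 11 lines: zjvk svde hzfe ilbgu nmusa lwvr qznkj dnc ekn jinl hex
Final line 1: zjvk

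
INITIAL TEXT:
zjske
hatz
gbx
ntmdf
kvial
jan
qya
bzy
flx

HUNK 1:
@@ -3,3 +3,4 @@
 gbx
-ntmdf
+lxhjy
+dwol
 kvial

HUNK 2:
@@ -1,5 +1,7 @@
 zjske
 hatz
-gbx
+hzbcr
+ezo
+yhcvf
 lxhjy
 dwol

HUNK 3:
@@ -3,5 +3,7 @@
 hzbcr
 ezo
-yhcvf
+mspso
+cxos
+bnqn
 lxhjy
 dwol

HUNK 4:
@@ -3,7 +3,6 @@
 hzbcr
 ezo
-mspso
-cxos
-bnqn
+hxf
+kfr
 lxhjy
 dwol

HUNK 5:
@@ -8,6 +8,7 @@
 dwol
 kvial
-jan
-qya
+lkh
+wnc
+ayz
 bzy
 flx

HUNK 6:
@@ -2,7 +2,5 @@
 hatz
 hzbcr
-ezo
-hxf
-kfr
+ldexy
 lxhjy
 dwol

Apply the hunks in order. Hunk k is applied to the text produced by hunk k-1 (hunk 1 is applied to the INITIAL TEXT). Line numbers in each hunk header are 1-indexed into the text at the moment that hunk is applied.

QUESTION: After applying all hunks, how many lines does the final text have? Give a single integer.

Hunk 1: at line 3 remove [ntmdf] add [lxhjy,dwol] -> 10 lines: zjske hatz gbx lxhjy dwol kvial jan qya bzy flx
Hunk 2: at line 1 remove [gbx] add [hzbcr,ezo,yhcvf] -> 12 lines: zjske hatz hzbcr ezo yhcvf lxhjy dwol kvial jan qya bzy flx
Hunk 3: at line 3 remove [yhcvf] add [mspso,cxos,bnqn] -> 14 lines: zjske hatz hzbcr ezo mspso cxos bnqn lxhjy dwol kvial jan qya bzy flx
Hunk 4: at line 3 remove [mspso,cxos,bnqn] add [hxf,kfr] -> 13 lines: zjske hatz hzbcr ezo hxf kfr lxhjy dwol kvial jan qya bzy flx
Hunk 5: at line 8 remove [jan,qya] add [lkh,wnc,ayz] -> 14 lines: zjske hatz hzbcr ezo hxf kfr lxhjy dwol kvial lkh wnc ayz bzy flx
Hunk 6: at line 2 remove [ezo,hxf,kfr] add [ldexy] -> 12 lines: zjske hatz hzbcr ldexy lxhjy dwol kvial lkh wnc ayz bzy flx
Final line count: 12

Answer: 12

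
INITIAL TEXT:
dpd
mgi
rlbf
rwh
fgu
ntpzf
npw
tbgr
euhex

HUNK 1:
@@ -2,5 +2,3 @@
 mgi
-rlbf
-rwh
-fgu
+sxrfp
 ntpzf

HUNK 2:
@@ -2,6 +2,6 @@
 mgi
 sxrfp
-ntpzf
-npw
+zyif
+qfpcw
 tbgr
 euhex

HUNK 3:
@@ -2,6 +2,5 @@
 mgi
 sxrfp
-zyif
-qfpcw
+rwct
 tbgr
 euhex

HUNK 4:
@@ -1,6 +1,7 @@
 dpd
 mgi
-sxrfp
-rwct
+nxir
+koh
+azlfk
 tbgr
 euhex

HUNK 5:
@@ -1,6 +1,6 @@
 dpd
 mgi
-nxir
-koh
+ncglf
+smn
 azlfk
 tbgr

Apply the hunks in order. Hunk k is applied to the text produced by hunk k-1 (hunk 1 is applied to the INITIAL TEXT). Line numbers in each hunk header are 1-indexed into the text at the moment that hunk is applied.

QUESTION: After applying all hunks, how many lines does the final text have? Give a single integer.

Answer: 7

Derivation:
Hunk 1: at line 2 remove [rlbf,rwh,fgu] add [sxrfp] -> 7 lines: dpd mgi sxrfp ntpzf npw tbgr euhex
Hunk 2: at line 2 remove [ntpzf,npw] add [zyif,qfpcw] -> 7 lines: dpd mgi sxrfp zyif qfpcw tbgr euhex
Hunk 3: at line 2 remove [zyif,qfpcw] add [rwct] -> 6 lines: dpd mgi sxrfp rwct tbgr euhex
Hunk 4: at line 1 remove [sxrfp,rwct] add [nxir,koh,azlfk] -> 7 lines: dpd mgi nxir koh azlfk tbgr euhex
Hunk 5: at line 1 remove [nxir,koh] add [ncglf,smn] -> 7 lines: dpd mgi ncglf smn azlfk tbgr euhex
Final line count: 7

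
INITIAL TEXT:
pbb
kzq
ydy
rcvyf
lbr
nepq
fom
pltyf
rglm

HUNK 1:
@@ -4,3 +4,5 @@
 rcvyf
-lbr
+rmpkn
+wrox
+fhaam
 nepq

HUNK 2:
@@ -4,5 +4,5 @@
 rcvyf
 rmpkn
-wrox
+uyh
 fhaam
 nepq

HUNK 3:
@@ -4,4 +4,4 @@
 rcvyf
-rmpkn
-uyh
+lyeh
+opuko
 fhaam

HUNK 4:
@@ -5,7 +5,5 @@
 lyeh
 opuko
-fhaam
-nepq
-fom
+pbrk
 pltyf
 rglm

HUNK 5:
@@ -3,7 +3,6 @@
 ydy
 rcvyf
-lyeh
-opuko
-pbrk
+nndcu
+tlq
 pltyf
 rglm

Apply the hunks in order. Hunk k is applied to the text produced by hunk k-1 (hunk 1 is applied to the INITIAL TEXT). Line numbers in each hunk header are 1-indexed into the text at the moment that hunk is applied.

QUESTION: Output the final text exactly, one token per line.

Answer: pbb
kzq
ydy
rcvyf
nndcu
tlq
pltyf
rglm

Derivation:
Hunk 1: at line 4 remove [lbr] add [rmpkn,wrox,fhaam] -> 11 lines: pbb kzq ydy rcvyf rmpkn wrox fhaam nepq fom pltyf rglm
Hunk 2: at line 4 remove [wrox] add [uyh] -> 11 lines: pbb kzq ydy rcvyf rmpkn uyh fhaam nepq fom pltyf rglm
Hunk 3: at line 4 remove [rmpkn,uyh] add [lyeh,opuko] -> 11 lines: pbb kzq ydy rcvyf lyeh opuko fhaam nepq fom pltyf rglm
Hunk 4: at line 5 remove [fhaam,nepq,fom] add [pbrk] -> 9 lines: pbb kzq ydy rcvyf lyeh opuko pbrk pltyf rglm
Hunk 5: at line 3 remove [lyeh,opuko,pbrk] add [nndcu,tlq] -> 8 lines: pbb kzq ydy rcvyf nndcu tlq pltyf rglm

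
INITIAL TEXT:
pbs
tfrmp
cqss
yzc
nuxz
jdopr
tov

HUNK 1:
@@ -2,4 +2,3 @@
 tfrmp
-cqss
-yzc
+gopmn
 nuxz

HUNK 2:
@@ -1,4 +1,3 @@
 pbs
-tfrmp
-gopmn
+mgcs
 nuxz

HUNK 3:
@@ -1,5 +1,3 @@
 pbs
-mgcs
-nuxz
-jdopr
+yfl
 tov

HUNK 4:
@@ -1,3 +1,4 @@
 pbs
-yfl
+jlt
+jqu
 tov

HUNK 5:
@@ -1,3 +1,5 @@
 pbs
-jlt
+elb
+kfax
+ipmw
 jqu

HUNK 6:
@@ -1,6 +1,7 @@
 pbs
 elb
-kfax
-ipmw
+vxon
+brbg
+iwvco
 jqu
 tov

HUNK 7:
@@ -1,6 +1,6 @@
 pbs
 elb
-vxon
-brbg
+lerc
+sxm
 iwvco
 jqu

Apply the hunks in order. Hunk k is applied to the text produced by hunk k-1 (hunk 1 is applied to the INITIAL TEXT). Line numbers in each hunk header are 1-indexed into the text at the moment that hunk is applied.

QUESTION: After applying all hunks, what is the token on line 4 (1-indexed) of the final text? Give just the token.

Answer: sxm

Derivation:
Hunk 1: at line 2 remove [cqss,yzc] add [gopmn] -> 6 lines: pbs tfrmp gopmn nuxz jdopr tov
Hunk 2: at line 1 remove [tfrmp,gopmn] add [mgcs] -> 5 lines: pbs mgcs nuxz jdopr tov
Hunk 3: at line 1 remove [mgcs,nuxz,jdopr] add [yfl] -> 3 lines: pbs yfl tov
Hunk 4: at line 1 remove [yfl] add [jlt,jqu] -> 4 lines: pbs jlt jqu tov
Hunk 5: at line 1 remove [jlt] add [elb,kfax,ipmw] -> 6 lines: pbs elb kfax ipmw jqu tov
Hunk 6: at line 1 remove [kfax,ipmw] add [vxon,brbg,iwvco] -> 7 lines: pbs elb vxon brbg iwvco jqu tov
Hunk 7: at line 1 remove [vxon,brbg] add [lerc,sxm] -> 7 lines: pbs elb lerc sxm iwvco jqu tov
Final line 4: sxm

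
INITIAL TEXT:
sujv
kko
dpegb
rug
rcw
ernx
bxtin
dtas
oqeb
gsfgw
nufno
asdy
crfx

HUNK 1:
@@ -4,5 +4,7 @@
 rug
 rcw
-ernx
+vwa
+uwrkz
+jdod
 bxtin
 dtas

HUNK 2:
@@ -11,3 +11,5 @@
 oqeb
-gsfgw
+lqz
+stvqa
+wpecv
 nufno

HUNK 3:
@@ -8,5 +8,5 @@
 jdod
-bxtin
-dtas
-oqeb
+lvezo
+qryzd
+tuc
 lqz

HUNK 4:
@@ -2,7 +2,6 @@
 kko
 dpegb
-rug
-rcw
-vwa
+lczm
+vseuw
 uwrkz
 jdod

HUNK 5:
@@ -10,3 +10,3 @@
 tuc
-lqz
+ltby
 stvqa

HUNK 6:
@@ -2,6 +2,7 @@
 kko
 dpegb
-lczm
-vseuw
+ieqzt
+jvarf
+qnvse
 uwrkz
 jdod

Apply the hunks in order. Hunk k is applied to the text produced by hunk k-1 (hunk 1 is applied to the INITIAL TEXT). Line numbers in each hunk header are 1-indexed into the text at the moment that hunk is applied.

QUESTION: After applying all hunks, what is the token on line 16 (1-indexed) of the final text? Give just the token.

Hunk 1: at line 4 remove [ernx] add [vwa,uwrkz,jdod] -> 15 lines: sujv kko dpegb rug rcw vwa uwrkz jdod bxtin dtas oqeb gsfgw nufno asdy crfx
Hunk 2: at line 11 remove [gsfgw] add [lqz,stvqa,wpecv] -> 17 lines: sujv kko dpegb rug rcw vwa uwrkz jdod bxtin dtas oqeb lqz stvqa wpecv nufno asdy crfx
Hunk 3: at line 8 remove [bxtin,dtas,oqeb] add [lvezo,qryzd,tuc] -> 17 lines: sujv kko dpegb rug rcw vwa uwrkz jdod lvezo qryzd tuc lqz stvqa wpecv nufno asdy crfx
Hunk 4: at line 2 remove [rug,rcw,vwa] add [lczm,vseuw] -> 16 lines: sujv kko dpegb lczm vseuw uwrkz jdod lvezo qryzd tuc lqz stvqa wpecv nufno asdy crfx
Hunk 5: at line 10 remove [lqz] add [ltby] -> 16 lines: sujv kko dpegb lczm vseuw uwrkz jdod lvezo qryzd tuc ltby stvqa wpecv nufno asdy crfx
Hunk 6: at line 2 remove [lczm,vseuw] add [ieqzt,jvarf,qnvse] -> 17 lines: sujv kko dpegb ieqzt jvarf qnvse uwrkz jdod lvezo qryzd tuc ltby stvqa wpecv nufno asdy crfx
Final line 16: asdy

Answer: asdy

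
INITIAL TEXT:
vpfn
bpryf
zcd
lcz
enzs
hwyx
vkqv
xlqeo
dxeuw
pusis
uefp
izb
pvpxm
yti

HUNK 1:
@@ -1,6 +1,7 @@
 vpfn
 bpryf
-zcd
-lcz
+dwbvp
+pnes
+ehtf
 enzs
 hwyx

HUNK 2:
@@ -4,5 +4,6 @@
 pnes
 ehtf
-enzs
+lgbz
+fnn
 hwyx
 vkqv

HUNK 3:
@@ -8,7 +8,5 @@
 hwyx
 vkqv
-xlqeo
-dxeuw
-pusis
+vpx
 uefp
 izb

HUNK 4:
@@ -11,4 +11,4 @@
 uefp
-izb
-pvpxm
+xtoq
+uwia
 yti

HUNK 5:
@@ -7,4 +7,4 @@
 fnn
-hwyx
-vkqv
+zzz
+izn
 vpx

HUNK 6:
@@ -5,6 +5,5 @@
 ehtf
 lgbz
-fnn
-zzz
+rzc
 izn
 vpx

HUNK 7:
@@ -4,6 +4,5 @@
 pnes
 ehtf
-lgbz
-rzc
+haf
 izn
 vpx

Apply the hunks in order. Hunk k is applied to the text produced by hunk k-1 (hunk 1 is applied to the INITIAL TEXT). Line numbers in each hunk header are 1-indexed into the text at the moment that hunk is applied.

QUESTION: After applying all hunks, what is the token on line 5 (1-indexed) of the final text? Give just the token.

Answer: ehtf

Derivation:
Hunk 1: at line 1 remove [zcd,lcz] add [dwbvp,pnes,ehtf] -> 15 lines: vpfn bpryf dwbvp pnes ehtf enzs hwyx vkqv xlqeo dxeuw pusis uefp izb pvpxm yti
Hunk 2: at line 4 remove [enzs] add [lgbz,fnn] -> 16 lines: vpfn bpryf dwbvp pnes ehtf lgbz fnn hwyx vkqv xlqeo dxeuw pusis uefp izb pvpxm yti
Hunk 3: at line 8 remove [xlqeo,dxeuw,pusis] add [vpx] -> 14 lines: vpfn bpryf dwbvp pnes ehtf lgbz fnn hwyx vkqv vpx uefp izb pvpxm yti
Hunk 4: at line 11 remove [izb,pvpxm] add [xtoq,uwia] -> 14 lines: vpfn bpryf dwbvp pnes ehtf lgbz fnn hwyx vkqv vpx uefp xtoq uwia yti
Hunk 5: at line 7 remove [hwyx,vkqv] add [zzz,izn] -> 14 lines: vpfn bpryf dwbvp pnes ehtf lgbz fnn zzz izn vpx uefp xtoq uwia yti
Hunk 6: at line 5 remove [fnn,zzz] add [rzc] -> 13 lines: vpfn bpryf dwbvp pnes ehtf lgbz rzc izn vpx uefp xtoq uwia yti
Hunk 7: at line 4 remove [lgbz,rzc] add [haf] -> 12 lines: vpfn bpryf dwbvp pnes ehtf haf izn vpx uefp xtoq uwia yti
Final line 5: ehtf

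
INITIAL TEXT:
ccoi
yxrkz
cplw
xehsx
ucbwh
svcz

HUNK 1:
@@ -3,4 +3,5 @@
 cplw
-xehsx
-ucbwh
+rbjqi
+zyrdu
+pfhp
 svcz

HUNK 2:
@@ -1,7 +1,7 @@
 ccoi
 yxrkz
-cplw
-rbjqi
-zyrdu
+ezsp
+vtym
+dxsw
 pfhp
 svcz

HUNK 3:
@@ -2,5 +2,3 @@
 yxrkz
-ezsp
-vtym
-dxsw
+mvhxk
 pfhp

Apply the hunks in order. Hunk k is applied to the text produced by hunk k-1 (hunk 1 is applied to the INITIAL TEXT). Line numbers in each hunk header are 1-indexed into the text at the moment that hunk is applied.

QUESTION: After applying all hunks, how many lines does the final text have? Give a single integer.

Hunk 1: at line 3 remove [xehsx,ucbwh] add [rbjqi,zyrdu,pfhp] -> 7 lines: ccoi yxrkz cplw rbjqi zyrdu pfhp svcz
Hunk 2: at line 1 remove [cplw,rbjqi,zyrdu] add [ezsp,vtym,dxsw] -> 7 lines: ccoi yxrkz ezsp vtym dxsw pfhp svcz
Hunk 3: at line 2 remove [ezsp,vtym,dxsw] add [mvhxk] -> 5 lines: ccoi yxrkz mvhxk pfhp svcz
Final line count: 5

Answer: 5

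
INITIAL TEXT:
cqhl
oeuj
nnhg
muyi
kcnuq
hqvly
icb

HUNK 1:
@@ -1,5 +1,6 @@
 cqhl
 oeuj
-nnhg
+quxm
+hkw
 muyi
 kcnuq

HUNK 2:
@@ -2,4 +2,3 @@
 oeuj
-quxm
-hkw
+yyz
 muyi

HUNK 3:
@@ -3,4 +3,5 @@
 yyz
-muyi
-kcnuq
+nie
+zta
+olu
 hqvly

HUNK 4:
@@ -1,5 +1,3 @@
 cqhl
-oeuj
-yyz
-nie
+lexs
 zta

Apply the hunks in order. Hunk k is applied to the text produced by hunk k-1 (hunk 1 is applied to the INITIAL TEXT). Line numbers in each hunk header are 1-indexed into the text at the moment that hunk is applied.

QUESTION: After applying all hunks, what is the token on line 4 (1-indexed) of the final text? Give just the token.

Answer: olu

Derivation:
Hunk 1: at line 1 remove [nnhg] add [quxm,hkw] -> 8 lines: cqhl oeuj quxm hkw muyi kcnuq hqvly icb
Hunk 2: at line 2 remove [quxm,hkw] add [yyz] -> 7 lines: cqhl oeuj yyz muyi kcnuq hqvly icb
Hunk 3: at line 3 remove [muyi,kcnuq] add [nie,zta,olu] -> 8 lines: cqhl oeuj yyz nie zta olu hqvly icb
Hunk 4: at line 1 remove [oeuj,yyz,nie] add [lexs] -> 6 lines: cqhl lexs zta olu hqvly icb
Final line 4: olu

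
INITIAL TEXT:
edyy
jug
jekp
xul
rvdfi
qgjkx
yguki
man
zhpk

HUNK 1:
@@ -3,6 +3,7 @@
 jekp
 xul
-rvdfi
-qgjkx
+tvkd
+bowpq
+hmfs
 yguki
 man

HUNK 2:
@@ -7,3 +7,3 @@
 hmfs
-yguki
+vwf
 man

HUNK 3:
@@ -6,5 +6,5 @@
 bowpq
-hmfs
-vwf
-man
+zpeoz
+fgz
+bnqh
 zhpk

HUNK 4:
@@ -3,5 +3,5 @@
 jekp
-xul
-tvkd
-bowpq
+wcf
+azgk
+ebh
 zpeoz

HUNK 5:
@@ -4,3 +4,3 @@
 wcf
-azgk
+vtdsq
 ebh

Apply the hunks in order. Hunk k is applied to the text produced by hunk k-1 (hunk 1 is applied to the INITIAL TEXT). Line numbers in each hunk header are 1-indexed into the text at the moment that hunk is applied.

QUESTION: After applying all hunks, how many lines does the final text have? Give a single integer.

Answer: 10

Derivation:
Hunk 1: at line 3 remove [rvdfi,qgjkx] add [tvkd,bowpq,hmfs] -> 10 lines: edyy jug jekp xul tvkd bowpq hmfs yguki man zhpk
Hunk 2: at line 7 remove [yguki] add [vwf] -> 10 lines: edyy jug jekp xul tvkd bowpq hmfs vwf man zhpk
Hunk 3: at line 6 remove [hmfs,vwf,man] add [zpeoz,fgz,bnqh] -> 10 lines: edyy jug jekp xul tvkd bowpq zpeoz fgz bnqh zhpk
Hunk 4: at line 3 remove [xul,tvkd,bowpq] add [wcf,azgk,ebh] -> 10 lines: edyy jug jekp wcf azgk ebh zpeoz fgz bnqh zhpk
Hunk 5: at line 4 remove [azgk] add [vtdsq] -> 10 lines: edyy jug jekp wcf vtdsq ebh zpeoz fgz bnqh zhpk
Final line count: 10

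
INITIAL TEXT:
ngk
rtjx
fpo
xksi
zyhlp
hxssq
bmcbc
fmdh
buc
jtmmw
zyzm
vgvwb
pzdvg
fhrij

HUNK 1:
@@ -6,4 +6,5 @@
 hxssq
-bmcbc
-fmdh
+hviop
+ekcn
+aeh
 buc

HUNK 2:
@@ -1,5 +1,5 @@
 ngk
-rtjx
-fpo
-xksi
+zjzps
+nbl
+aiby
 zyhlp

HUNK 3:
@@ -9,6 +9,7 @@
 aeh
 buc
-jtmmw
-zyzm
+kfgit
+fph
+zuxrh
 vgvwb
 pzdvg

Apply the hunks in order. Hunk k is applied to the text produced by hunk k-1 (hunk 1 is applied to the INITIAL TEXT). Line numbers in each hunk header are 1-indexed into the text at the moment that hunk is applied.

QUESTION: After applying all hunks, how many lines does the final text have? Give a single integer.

Answer: 16

Derivation:
Hunk 1: at line 6 remove [bmcbc,fmdh] add [hviop,ekcn,aeh] -> 15 lines: ngk rtjx fpo xksi zyhlp hxssq hviop ekcn aeh buc jtmmw zyzm vgvwb pzdvg fhrij
Hunk 2: at line 1 remove [rtjx,fpo,xksi] add [zjzps,nbl,aiby] -> 15 lines: ngk zjzps nbl aiby zyhlp hxssq hviop ekcn aeh buc jtmmw zyzm vgvwb pzdvg fhrij
Hunk 3: at line 9 remove [jtmmw,zyzm] add [kfgit,fph,zuxrh] -> 16 lines: ngk zjzps nbl aiby zyhlp hxssq hviop ekcn aeh buc kfgit fph zuxrh vgvwb pzdvg fhrij
Final line count: 16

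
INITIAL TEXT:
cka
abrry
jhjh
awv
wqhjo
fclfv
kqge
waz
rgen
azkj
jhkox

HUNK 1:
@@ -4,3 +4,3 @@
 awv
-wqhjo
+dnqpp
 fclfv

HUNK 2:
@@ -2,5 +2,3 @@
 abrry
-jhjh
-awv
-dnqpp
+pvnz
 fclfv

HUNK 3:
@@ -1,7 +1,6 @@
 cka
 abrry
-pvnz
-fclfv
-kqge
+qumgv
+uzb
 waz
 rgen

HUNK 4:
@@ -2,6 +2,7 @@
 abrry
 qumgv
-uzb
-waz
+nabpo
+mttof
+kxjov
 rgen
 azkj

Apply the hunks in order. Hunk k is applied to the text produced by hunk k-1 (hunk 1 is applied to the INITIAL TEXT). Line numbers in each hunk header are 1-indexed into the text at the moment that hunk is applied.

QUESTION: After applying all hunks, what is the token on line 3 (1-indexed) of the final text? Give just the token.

Answer: qumgv

Derivation:
Hunk 1: at line 4 remove [wqhjo] add [dnqpp] -> 11 lines: cka abrry jhjh awv dnqpp fclfv kqge waz rgen azkj jhkox
Hunk 2: at line 2 remove [jhjh,awv,dnqpp] add [pvnz] -> 9 lines: cka abrry pvnz fclfv kqge waz rgen azkj jhkox
Hunk 3: at line 1 remove [pvnz,fclfv,kqge] add [qumgv,uzb] -> 8 lines: cka abrry qumgv uzb waz rgen azkj jhkox
Hunk 4: at line 2 remove [uzb,waz] add [nabpo,mttof,kxjov] -> 9 lines: cka abrry qumgv nabpo mttof kxjov rgen azkj jhkox
Final line 3: qumgv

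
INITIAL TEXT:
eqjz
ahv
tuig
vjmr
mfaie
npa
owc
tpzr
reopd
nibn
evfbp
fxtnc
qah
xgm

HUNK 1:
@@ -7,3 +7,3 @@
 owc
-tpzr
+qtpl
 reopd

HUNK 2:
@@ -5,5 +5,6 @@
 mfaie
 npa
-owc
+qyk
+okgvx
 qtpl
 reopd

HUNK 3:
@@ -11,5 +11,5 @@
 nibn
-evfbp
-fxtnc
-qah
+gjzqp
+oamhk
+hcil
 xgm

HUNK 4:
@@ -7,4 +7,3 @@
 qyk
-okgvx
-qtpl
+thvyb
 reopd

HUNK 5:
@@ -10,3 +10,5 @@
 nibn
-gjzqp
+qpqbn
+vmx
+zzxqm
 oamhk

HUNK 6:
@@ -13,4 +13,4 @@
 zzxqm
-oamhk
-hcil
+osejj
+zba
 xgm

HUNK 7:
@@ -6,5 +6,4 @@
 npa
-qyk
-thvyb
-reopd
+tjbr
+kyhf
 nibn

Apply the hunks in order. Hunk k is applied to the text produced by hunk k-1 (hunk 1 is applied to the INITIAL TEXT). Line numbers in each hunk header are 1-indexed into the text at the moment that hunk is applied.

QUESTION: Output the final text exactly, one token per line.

Hunk 1: at line 7 remove [tpzr] add [qtpl] -> 14 lines: eqjz ahv tuig vjmr mfaie npa owc qtpl reopd nibn evfbp fxtnc qah xgm
Hunk 2: at line 5 remove [owc] add [qyk,okgvx] -> 15 lines: eqjz ahv tuig vjmr mfaie npa qyk okgvx qtpl reopd nibn evfbp fxtnc qah xgm
Hunk 3: at line 11 remove [evfbp,fxtnc,qah] add [gjzqp,oamhk,hcil] -> 15 lines: eqjz ahv tuig vjmr mfaie npa qyk okgvx qtpl reopd nibn gjzqp oamhk hcil xgm
Hunk 4: at line 7 remove [okgvx,qtpl] add [thvyb] -> 14 lines: eqjz ahv tuig vjmr mfaie npa qyk thvyb reopd nibn gjzqp oamhk hcil xgm
Hunk 5: at line 10 remove [gjzqp] add [qpqbn,vmx,zzxqm] -> 16 lines: eqjz ahv tuig vjmr mfaie npa qyk thvyb reopd nibn qpqbn vmx zzxqm oamhk hcil xgm
Hunk 6: at line 13 remove [oamhk,hcil] add [osejj,zba] -> 16 lines: eqjz ahv tuig vjmr mfaie npa qyk thvyb reopd nibn qpqbn vmx zzxqm osejj zba xgm
Hunk 7: at line 6 remove [qyk,thvyb,reopd] add [tjbr,kyhf] -> 15 lines: eqjz ahv tuig vjmr mfaie npa tjbr kyhf nibn qpqbn vmx zzxqm osejj zba xgm

Answer: eqjz
ahv
tuig
vjmr
mfaie
npa
tjbr
kyhf
nibn
qpqbn
vmx
zzxqm
osejj
zba
xgm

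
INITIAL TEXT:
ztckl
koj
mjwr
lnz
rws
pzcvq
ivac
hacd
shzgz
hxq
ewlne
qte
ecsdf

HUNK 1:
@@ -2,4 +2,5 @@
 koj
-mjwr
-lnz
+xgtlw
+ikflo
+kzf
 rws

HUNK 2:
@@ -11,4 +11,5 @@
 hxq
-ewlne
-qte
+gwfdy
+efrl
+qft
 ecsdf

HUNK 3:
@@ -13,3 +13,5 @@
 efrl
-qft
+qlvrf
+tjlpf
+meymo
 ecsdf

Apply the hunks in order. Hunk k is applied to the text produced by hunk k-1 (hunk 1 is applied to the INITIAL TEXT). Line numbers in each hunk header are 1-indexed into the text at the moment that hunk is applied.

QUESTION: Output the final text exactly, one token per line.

Answer: ztckl
koj
xgtlw
ikflo
kzf
rws
pzcvq
ivac
hacd
shzgz
hxq
gwfdy
efrl
qlvrf
tjlpf
meymo
ecsdf

Derivation:
Hunk 1: at line 2 remove [mjwr,lnz] add [xgtlw,ikflo,kzf] -> 14 lines: ztckl koj xgtlw ikflo kzf rws pzcvq ivac hacd shzgz hxq ewlne qte ecsdf
Hunk 2: at line 11 remove [ewlne,qte] add [gwfdy,efrl,qft] -> 15 lines: ztckl koj xgtlw ikflo kzf rws pzcvq ivac hacd shzgz hxq gwfdy efrl qft ecsdf
Hunk 3: at line 13 remove [qft] add [qlvrf,tjlpf,meymo] -> 17 lines: ztckl koj xgtlw ikflo kzf rws pzcvq ivac hacd shzgz hxq gwfdy efrl qlvrf tjlpf meymo ecsdf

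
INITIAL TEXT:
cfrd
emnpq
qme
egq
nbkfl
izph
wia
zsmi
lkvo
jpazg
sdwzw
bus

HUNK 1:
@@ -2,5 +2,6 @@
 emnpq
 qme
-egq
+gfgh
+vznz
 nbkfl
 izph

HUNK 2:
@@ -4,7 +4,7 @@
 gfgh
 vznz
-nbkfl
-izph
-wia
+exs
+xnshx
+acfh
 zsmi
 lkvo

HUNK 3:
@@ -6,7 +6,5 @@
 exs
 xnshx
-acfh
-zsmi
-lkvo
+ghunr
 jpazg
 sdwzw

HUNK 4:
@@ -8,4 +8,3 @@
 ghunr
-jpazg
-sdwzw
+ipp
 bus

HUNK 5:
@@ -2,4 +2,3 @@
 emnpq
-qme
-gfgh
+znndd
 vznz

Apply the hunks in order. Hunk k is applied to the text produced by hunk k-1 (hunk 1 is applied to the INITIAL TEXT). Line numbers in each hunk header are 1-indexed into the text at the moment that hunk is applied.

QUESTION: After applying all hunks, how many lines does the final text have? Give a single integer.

Answer: 9

Derivation:
Hunk 1: at line 2 remove [egq] add [gfgh,vznz] -> 13 lines: cfrd emnpq qme gfgh vznz nbkfl izph wia zsmi lkvo jpazg sdwzw bus
Hunk 2: at line 4 remove [nbkfl,izph,wia] add [exs,xnshx,acfh] -> 13 lines: cfrd emnpq qme gfgh vznz exs xnshx acfh zsmi lkvo jpazg sdwzw bus
Hunk 3: at line 6 remove [acfh,zsmi,lkvo] add [ghunr] -> 11 lines: cfrd emnpq qme gfgh vznz exs xnshx ghunr jpazg sdwzw bus
Hunk 4: at line 8 remove [jpazg,sdwzw] add [ipp] -> 10 lines: cfrd emnpq qme gfgh vznz exs xnshx ghunr ipp bus
Hunk 5: at line 2 remove [qme,gfgh] add [znndd] -> 9 lines: cfrd emnpq znndd vznz exs xnshx ghunr ipp bus
Final line count: 9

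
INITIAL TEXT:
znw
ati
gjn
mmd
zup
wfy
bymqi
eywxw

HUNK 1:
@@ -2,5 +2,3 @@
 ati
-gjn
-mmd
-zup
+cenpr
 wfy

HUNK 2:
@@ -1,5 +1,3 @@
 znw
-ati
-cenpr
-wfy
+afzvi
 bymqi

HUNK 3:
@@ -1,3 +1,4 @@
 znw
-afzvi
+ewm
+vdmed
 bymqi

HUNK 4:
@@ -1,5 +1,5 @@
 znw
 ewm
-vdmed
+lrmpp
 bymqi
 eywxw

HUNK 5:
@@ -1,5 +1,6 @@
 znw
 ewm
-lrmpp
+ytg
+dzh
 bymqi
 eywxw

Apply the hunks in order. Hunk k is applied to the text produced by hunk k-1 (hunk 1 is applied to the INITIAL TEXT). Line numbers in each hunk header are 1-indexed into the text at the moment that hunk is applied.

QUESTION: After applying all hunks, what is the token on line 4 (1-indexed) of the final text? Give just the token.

Answer: dzh

Derivation:
Hunk 1: at line 2 remove [gjn,mmd,zup] add [cenpr] -> 6 lines: znw ati cenpr wfy bymqi eywxw
Hunk 2: at line 1 remove [ati,cenpr,wfy] add [afzvi] -> 4 lines: znw afzvi bymqi eywxw
Hunk 3: at line 1 remove [afzvi] add [ewm,vdmed] -> 5 lines: znw ewm vdmed bymqi eywxw
Hunk 4: at line 1 remove [vdmed] add [lrmpp] -> 5 lines: znw ewm lrmpp bymqi eywxw
Hunk 5: at line 1 remove [lrmpp] add [ytg,dzh] -> 6 lines: znw ewm ytg dzh bymqi eywxw
Final line 4: dzh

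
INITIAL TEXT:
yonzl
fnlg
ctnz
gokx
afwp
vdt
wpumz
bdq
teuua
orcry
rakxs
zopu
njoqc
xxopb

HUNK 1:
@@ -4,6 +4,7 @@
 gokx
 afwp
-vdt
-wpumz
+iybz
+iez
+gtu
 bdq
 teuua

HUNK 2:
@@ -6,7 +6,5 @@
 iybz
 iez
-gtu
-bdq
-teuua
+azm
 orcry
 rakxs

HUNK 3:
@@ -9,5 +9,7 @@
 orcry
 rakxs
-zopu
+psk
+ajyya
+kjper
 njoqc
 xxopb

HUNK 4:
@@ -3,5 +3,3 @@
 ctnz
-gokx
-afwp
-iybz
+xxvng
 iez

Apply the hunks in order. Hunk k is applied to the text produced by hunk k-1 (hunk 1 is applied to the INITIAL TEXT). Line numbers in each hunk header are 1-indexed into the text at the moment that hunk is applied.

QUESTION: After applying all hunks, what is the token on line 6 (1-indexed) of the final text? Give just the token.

Hunk 1: at line 4 remove [vdt,wpumz] add [iybz,iez,gtu] -> 15 lines: yonzl fnlg ctnz gokx afwp iybz iez gtu bdq teuua orcry rakxs zopu njoqc xxopb
Hunk 2: at line 6 remove [gtu,bdq,teuua] add [azm] -> 13 lines: yonzl fnlg ctnz gokx afwp iybz iez azm orcry rakxs zopu njoqc xxopb
Hunk 3: at line 9 remove [zopu] add [psk,ajyya,kjper] -> 15 lines: yonzl fnlg ctnz gokx afwp iybz iez azm orcry rakxs psk ajyya kjper njoqc xxopb
Hunk 4: at line 3 remove [gokx,afwp,iybz] add [xxvng] -> 13 lines: yonzl fnlg ctnz xxvng iez azm orcry rakxs psk ajyya kjper njoqc xxopb
Final line 6: azm

Answer: azm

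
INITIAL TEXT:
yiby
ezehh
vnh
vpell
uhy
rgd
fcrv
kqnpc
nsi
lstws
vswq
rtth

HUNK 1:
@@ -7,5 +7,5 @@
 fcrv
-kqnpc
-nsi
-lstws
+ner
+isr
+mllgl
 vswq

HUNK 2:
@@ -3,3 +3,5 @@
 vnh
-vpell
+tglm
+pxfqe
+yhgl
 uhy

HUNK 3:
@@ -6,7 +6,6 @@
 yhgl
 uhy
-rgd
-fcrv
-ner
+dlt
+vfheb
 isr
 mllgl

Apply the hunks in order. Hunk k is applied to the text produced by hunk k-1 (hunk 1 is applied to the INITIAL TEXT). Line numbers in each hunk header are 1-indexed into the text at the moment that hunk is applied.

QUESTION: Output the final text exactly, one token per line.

Answer: yiby
ezehh
vnh
tglm
pxfqe
yhgl
uhy
dlt
vfheb
isr
mllgl
vswq
rtth

Derivation:
Hunk 1: at line 7 remove [kqnpc,nsi,lstws] add [ner,isr,mllgl] -> 12 lines: yiby ezehh vnh vpell uhy rgd fcrv ner isr mllgl vswq rtth
Hunk 2: at line 3 remove [vpell] add [tglm,pxfqe,yhgl] -> 14 lines: yiby ezehh vnh tglm pxfqe yhgl uhy rgd fcrv ner isr mllgl vswq rtth
Hunk 3: at line 6 remove [rgd,fcrv,ner] add [dlt,vfheb] -> 13 lines: yiby ezehh vnh tglm pxfqe yhgl uhy dlt vfheb isr mllgl vswq rtth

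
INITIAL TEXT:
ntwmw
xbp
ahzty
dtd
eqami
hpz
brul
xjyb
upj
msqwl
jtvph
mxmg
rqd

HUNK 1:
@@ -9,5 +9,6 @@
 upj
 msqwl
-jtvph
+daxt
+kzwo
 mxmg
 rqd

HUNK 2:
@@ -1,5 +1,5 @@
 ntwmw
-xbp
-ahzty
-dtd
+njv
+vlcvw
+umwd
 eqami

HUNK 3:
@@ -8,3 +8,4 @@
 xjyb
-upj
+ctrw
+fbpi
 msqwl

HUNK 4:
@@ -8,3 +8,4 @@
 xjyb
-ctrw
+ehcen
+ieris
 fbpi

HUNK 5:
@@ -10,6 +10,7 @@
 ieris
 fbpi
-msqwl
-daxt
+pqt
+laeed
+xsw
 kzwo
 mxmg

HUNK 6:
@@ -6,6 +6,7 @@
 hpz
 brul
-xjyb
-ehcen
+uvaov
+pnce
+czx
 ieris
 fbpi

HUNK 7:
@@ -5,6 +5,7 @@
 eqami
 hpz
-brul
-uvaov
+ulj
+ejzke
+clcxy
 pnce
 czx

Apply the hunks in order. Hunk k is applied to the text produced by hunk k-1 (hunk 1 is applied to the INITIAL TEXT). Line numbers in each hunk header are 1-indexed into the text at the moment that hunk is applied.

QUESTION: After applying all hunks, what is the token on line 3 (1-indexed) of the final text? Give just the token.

Hunk 1: at line 9 remove [jtvph] add [daxt,kzwo] -> 14 lines: ntwmw xbp ahzty dtd eqami hpz brul xjyb upj msqwl daxt kzwo mxmg rqd
Hunk 2: at line 1 remove [xbp,ahzty,dtd] add [njv,vlcvw,umwd] -> 14 lines: ntwmw njv vlcvw umwd eqami hpz brul xjyb upj msqwl daxt kzwo mxmg rqd
Hunk 3: at line 8 remove [upj] add [ctrw,fbpi] -> 15 lines: ntwmw njv vlcvw umwd eqami hpz brul xjyb ctrw fbpi msqwl daxt kzwo mxmg rqd
Hunk 4: at line 8 remove [ctrw] add [ehcen,ieris] -> 16 lines: ntwmw njv vlcvw umwd eqami hpz brul xjyb ehcen ieris fbpi msqwl daxt kzwo mxmg rqd
Hunk 5: at line 10 remove [msqwl,daxt] add [pqt,laeed,xsw] -> 17 lines: ntwmw njv vlcvw umwd eqami hpz brul xjyb ehcen ieris fbpi pqt laeed xsw kzwo mxmg rqd
Hunk 6: at line 6 remove [xjyb,ehcen] add [uvaov,pnce,czx] -> 18 lines: ntwmw njv vlcvw umwd eqami hpz brul uvaov pnce czx ieris fbpi pqt laeed xsw kzwo mxmg rqd
Hunk 7: at line 5 remove [brul,uvaov] add [ulj,ejzke,clcxy] -> 19 lines: ntwmw njv vlcvw umwd eqami hpz ulj ejzke clcxy pnce czx ieris fbpi pqt laeed xsw kzwo mxmg rqd
Final line 3: vlcvw

Answer: vlcvw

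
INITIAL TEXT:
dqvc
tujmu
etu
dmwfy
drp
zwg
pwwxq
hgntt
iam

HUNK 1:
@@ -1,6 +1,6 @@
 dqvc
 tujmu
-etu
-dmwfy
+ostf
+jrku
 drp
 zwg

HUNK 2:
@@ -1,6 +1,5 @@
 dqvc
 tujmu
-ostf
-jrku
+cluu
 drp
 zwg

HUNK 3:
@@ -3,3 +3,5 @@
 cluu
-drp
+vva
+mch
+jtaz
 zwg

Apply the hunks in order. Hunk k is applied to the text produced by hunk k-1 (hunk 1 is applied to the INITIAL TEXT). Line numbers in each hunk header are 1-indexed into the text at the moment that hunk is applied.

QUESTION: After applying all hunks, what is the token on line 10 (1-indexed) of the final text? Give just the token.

Answer: iam

Derivation:
Hunk 1: at line 1 remove [etu,dmwfy] add [ostf,jrku] -> 9 lines: dqvc tujmu ostf jrku drp zwg pwwxq hgntt iam
Hunk 2: at line 1 remove [ostf,jrku] add [cluu] -> 8 lines: dqvc tujmu cluu drp zwg pwwxq hgntt iam
Hunk 3: at line 3 remove [drp] add [vva,mch,jtaz] -> 10 lines: dqvc tujmu cluu vva mch jtaz zwg pwwxq hgntt iam
Final line 10: iam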